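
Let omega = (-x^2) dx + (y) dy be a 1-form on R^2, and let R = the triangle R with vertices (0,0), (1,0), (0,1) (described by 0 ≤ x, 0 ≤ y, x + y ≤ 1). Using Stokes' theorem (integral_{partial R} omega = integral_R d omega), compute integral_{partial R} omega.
integral_(partial R) omega = 0

Stokes: integral_partial_R omega = integral_R d omega with d omega = (∂Q/∂x - ∂P/∂y) dx ∧ dy.
  ∂Q/∂x = 0
  ∂P/∂y = 0
  integrand = ∂Q/∂x - ∂P/∂y = 0.
Integrating over R: integral_0^1 integral_0^{1-x} (0) dy dx = 0.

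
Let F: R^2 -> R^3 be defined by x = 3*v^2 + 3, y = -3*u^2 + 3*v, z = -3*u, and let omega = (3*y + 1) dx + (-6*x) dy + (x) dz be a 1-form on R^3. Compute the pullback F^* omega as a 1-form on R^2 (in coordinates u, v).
F^* omega = (108*u*v^2 + 108*u - 9*v^2 - 9) du + (-54*u^2*v + 6*v - 54) dv

Using F^*(f dg) = (f ∘ F) d(g ∘ F), substitute each coordinate x_i by F_i(u, v) in f_i, and replace dx_i by d F_i = (∂F_i/∂u) du + (∂F_i/∂v) dv.
  For the x component: f_1(F) = -9*u^2 + 9*v + 1; d F_1 = (0) du + (6*v) dv
  For the y component: f_2(F) = -18*v^2 - 18; d F_2 = (-6*u) du + (3) dv
  For the z component: f_3(F) = 3*v^2 + 3; d F_3 = (-3) du + (0) dv
Combining and collecting du, dv coefficients:
  coeff of du: 108*u*v^2 + 108*u - 9*v^2 - 9
  coeff of dv: -54*u^2*v + 6*v - 54
F^* omega = (108*u*v^2 + 108*u - 9*v^2 - 9) du + (-54*u^2*v + 6*v - 54) dv.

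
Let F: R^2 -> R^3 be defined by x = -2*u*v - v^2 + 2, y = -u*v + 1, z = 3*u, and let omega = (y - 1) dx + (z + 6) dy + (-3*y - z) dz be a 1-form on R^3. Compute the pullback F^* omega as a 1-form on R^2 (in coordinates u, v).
F^* omega = (2*u*v^2 + 6*u*v - 9*u - 6*v - 9) du + (u*(2*u*v - 3*u + 2*v^2 - 6)) dv

Using F^*(f dg) = (f ∘ F) d(g ∘ F), substitute each coordinate x_i by F_i(u, v) in f_i, and replace dx_i by d F_i = (∂F_i/∂u) du + (∂F_i/∂v) dv.
  For the x component: f_1(F) = -u*v; d F_1 = (-2*v) du + (-2*u - 2*v) dv
  For the y component: f_2(F) = 3*u + 6; d F_2 = (-v) du + (-u) dv
  For the z component: f_3(F) = 3*u*v - 3*u - 3; d F_3 = (3) du + (0) dv
Combining and collecting du, dv coefficients:
  coeff of du: 2*u*v^2 + 6*u*v - 9*u - 6*v - 9
  coeff of dv: u*(2*u*v - 3*u + 2*v^2 - 6)
F^* omega = (2*u*v^2 + 6*u*v - 9*u - 6*v - 9) du + (u*(2*u*v - 3*u + 2*v^2 - 6)) dv.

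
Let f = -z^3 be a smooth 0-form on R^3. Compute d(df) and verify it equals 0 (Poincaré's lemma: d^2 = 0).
d(df) = 0

Step 1: df = sum_i (∂f/∂x_i) dx_i = (0) dx + (0) dy + (-3*z^2) dz.
Step 2: Apply d again. Using the 1-form formula, the coefficient of dx ∧ dy in d(df) is ∂^2 f/∂x ∂y - ∂^2 f/∂y ∂x = (0) - (0) = 0 (equality of mixed partials for smooth f).
Similarly for dx ∧ dz and dy ∧ dz — all coefficients vanish. So d(df) = 0.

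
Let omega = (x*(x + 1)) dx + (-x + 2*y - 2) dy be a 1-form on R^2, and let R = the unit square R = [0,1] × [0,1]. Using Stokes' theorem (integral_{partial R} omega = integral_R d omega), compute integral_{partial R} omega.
integral_(partial R) omega = -1

Stokes: integral_partial_R omega = integral_R d omega with d omega = (∂Q/∂x - ∂P/∂y) dx ∧ dy.
  ∂Q/∂x = -1
  ∂P/∂y = 0
  integrand = ∂Q/∂x - ∂P/∂y = -1.
Integrating over R: integral_0^1 integral_0^1 (-1) dx dy = -1.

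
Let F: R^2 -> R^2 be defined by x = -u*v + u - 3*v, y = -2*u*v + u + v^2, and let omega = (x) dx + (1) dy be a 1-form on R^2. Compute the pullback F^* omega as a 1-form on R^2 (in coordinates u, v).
F^* omega = (u*v^2 - 2*u*v + u + 3*v^2 - 5*v + 1) du + (u^2*v - u^2 + 6*u*v - 5*u + 11*v) dv

Using F^*(f dg) = (f ∘ F) d(g ∘ F), substitute each coordinate x_i by F_i(u, v) in f_i, and replace dx_i by d F_i = (∂F_i/∂u) du + (∂F_i/∂v) dv.
  For the x component: f_1(F) = -u*v + u - 3*v; d F_1 = (1 - v) du + (-u - 3) dv
  For the y component: f_2(F) = 1; d F_2 = (1 - 2*v) du + (-2*u + 2*v) dv
Combining and collecting du, dv coefficients:
  coeff of du: u*v^2 - 2*u*v + u + 3*v^2 - 5*v + 1
  coeff of dv: u^2*v - u^2 + 6*u*v - 5*u + 11*v
F^* omega = (u*v^2 - 2*u*v + u + 3*v^2 - 5*v + 1) du + (u^2*v - u^2 + 6*u*v - 5*u + 11*v) dv.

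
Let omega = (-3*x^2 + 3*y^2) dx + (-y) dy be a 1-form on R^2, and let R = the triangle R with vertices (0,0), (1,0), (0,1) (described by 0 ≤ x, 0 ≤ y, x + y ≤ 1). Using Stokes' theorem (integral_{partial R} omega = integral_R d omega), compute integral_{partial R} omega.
integral_(partial R) omega = -1

Stokes: integral_partial_R omega = integral_R d omega with d omega = (∂Q/∂x - ∂P/∂y) dx ∧ dy.
  ∂Q/∂x = 0
  ∂P/∂y = 6*y
  integrand = ∂Q/∂x - ∂P/∂y = -6*y.
Integrating over R: integral_0^1 integral_0^{1-x} (-6*y) dy dx = -1.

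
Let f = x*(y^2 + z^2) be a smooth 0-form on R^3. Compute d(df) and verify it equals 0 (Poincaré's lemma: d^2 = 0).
d(df) = 0

Step 1: df = sum_i (∂f/∂x_i) dx_i = (y^2 + z^2) dx + (2*x*y) dy + (2*x*z) dz.
Step 2: Apply d again. Using the 1-form formula, the coefficient of dx ∧ dy in d(df) is ∂^2 f/∂x ∂y - ∂^2 f/∂y ∂x = (2*y) - (2*y) = 0 (equality of mixed partials for smooth f).
Similarly for dx ∧ dz and dy ∧ dz — all coefficients vanish. So d(df) = 0.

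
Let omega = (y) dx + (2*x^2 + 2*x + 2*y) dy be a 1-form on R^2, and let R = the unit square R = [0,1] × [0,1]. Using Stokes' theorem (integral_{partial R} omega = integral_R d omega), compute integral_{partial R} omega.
integral_(partial R) omega = 3

Stokes: integral_partial_R omega = integral_R d omega with d omega = (∂Q/∂x - ∂P/∂y) dx ∧ dy.
  ∂Q/∂x = 4*x + 2
  ∂P/∂y = 1
  integrand = ∂Q/∂x - ∂P/∂y = 4*x + 1.
Integrating over R: integral_0^1 integral_0^1 (4*x + 1) dx dy = 3.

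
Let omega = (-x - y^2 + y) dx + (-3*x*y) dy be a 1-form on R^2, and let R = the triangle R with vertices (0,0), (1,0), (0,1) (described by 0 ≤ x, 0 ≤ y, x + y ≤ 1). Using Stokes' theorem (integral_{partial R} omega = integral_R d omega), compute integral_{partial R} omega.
integral_(partial R) omega = -2/3

Stokes: integral_partial_R omega = integral_R d omega with d omega = (∂Q/∂x - ∂P/∂y) dx ∧ dy.
  ∂Q/∂x = -3*y
  ∂P/∂y = 1 - 2*y
  integrand = ∂Q/∂x - ∂P/∂y = -y - 1.
Integrating over R: integral_0^1 integral_0^{1-x} (-y - 1) dy dx = -2/3.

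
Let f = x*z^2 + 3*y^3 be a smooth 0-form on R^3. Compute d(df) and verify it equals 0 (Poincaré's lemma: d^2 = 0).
d(df) = 0

Step 1: df = sum_i (∂f/∂x_i) dx_i = (z^2) dx + (9*y^2) dy + (2*x*z) dz.
Step 2: Apply d again. Using the 1-form formula, the coefficient of dx ∧ dy in d(df) is ∂^2 f/∂x ∂y - ∂^2 f/∂y ∂x = (0) - (0) = 0 (equality of mixed partials for smooth f).
Similarly for dx ∧ dz and dy ∧ dz — all coefficients vanish. So d(df) = 0.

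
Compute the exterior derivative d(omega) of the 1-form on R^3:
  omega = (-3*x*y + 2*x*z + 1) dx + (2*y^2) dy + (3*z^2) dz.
d(omega) = (3*x) dx ∧ dy + (-2*x) dx ∧ dz

For a 1-form omega = sum_i f_i dx_i, the exterior derivative is
  d(omega) = sum_{i < j} (∂f_j/∂x_i - ∂f_i/∂x_j) dx_i ∧ dx_j.
  coefficient of dx ∧ dy: ∂f_2/∂x - ∂f_1/∂y = ∂(2*y^2)/∂x - ∂(-3*x*y + 2*x*z + 1)/∂y = 3*x
  coefficient of dx ∧ dz: ∂f_3/∂x - ∂f_1/∂z = ∂(3*z^2)/∂x - ∂(-3*x*y + 2*x*z + 1)/∂z = -2*x
Assembling: d(omega) = (3*x) dx ∧ dy + (-2*x) dx ∧ dz.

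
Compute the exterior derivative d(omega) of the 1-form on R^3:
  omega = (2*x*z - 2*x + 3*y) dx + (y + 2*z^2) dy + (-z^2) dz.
d(omega) = (-3) dx ∧ dy + (-2*x) dx ∧ dz + (-4*z) dy ∧ dz

For a 1-form omega = sum_i f_i dx_i, the exterior derivative is
  d(omega) = sum_{i < j} (∂f_j/∂x_i - ∂f_i/∂x_j) dx_i ∧ dx_j.
  coefficient of dx ∧ dy: ∂f_2/∂x - ∂f_1/∂y = ∂(y + 2*z^2)/∂x - ∂(2*x*z - 2*x + 3*y)/∂y = -3
  coefficient of dx ∧ dz: ∂f_3/∂x - ∂f_1/∂z = ∂(-z^2)/∂x - ∂(2*x*z - 2*x + 3*y)/∂z = -2*x
  coefficient of dy ∧ dz: ∂f_3/∂y - ∂f_2/∂z = ∂(-z^2)/∂y - ∂(y + 2*z^2)/∂z = -4*z
Assembling: d(omega) = (-3) dx ∧ dy + (-2*x) dx ∧ dz + (-4*z) dy ∧ dz.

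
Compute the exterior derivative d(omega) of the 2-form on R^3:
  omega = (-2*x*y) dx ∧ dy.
d(omega) = 0

For a 2-form omega = sum_{i<j} g_{ij} dx_i ∧ dx_j, the exterior derivative is
  d(omega) = sum_{i<j} d(g_{ij}) ∧ dx_i ∧ dx_j = sum_{i<j, k} (∂g_{ij}/∂x_k) dx_k ∧ dx_i ∧ dx_j.
Expand each term, using dx_k ∧ dx_i ∧ dx_j = sgn(permutation) dx_{(a)} ∧ dx_{(b)} ∧ dx_{(c)} with (a < b < c) sorted:

Collecting like 3-forms: d(omega) = 0.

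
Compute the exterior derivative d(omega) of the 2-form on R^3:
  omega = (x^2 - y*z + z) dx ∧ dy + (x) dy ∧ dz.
d(omega) = (2 - y) dx ∧ dy ∧ dz

For a 2-form omega = sum_{i<j} g_{ij} dx_i ∧ dx_j, the exterior derivative is
  d(omega) = sum_{i<j} d(g_{ij}) ∧ dx_i ∧ dx_j = sum_{i<j, k} (∂g_{ij}/∂x_k) dx_k ∧ dx_i ∧ dx_j.
Expand each term, using dx_k ∧ dx_i ∧ dx_j = sgn(permutation) dx_{(a)} ∧ dx_{(b)} ∧ dx_{(c)} with (a < b < c) sorted:
  d(x^2 - y*z + z) includes (∂/∂z)(x^2 - y*z + z) dz = (1 - y) dz, which multiplied by dx ∧ dy gives (1 - y) dx ∧ dy ∧ dz
  d(x) includes (∂/∂x)(x) dx = (1) dx, which multiplied by dy ∧ dz gives (1) dx ∧ dy ∧ dz
Collecting like 3-forms: d(omega) = (2 - y) dx ∧ dy ∧ dz.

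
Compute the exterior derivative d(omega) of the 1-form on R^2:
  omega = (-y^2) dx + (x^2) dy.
d(omega) = (2*x + 2*y) dx ∧ dy

For a 1-form omega = sum_i f_i dx_i, the exterior derivative is
  d(omega) = sum_{i < j} (∂f_j/∂x_i - ∂f_i/∂x_j) dx_i ∧ dx_j.
  coefficient of dx ∧ dy: ∂f_2/∂x - ∂f_1/∂y = ∂(x^2)/∂x - ∂(-y^2)/∂y = 2*x + 2*y
Assembling: d(omega) = (2*x + 2*y) dx ∧ dy.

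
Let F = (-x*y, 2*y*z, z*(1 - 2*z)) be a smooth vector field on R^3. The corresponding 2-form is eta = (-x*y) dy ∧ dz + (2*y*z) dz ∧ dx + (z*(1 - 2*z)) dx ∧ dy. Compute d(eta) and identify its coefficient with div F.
d(eta) = (-y - 2*z + 1) dx ∧ dy ∧ dz; div F = -y - 2*z + 1

For a 2-form in R^3 of the form above, applying d gives a 3-form with coefficient ∂P/∂x + ∂Q/∂y + ∂R/∂z:
  ∂P/∂x = -y
  ∂Q/∂y = 2*z
  ∂R/∂z = 1 - 4*z
Sum = -y - 2*z + 1, which is exactly div F.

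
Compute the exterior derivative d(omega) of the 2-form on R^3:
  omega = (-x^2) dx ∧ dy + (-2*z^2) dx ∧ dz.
d(omega) = 0

For a 2-form omega = sum_{i<j} g_{ij} dx_i ∧ dx_j, the exterior derivative is
  d(omega) = sum_{i<j} d(g_{ij}) ∧ dx_i ∧ dx_j = sum_{i<j, k} (∂g_{ij}/∂x_k) dx_k ∧ dx_i ∧ dx_j.
Expand each term, using dx_k ∧ dx_i ∧ dx_j = sgn(permutation) dx_{(a)} ∧ dx_{(b)} ∧ dx_{(c)} with (a < b < c) sorted:

Collecting like 3-forms: d(omega) = 0.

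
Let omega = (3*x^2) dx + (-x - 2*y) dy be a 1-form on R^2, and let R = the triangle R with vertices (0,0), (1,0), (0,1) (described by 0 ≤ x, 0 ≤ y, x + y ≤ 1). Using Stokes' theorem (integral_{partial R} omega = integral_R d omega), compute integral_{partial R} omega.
integral_(partial R) omega = -1/2

Stokes: integral_partial_R omega = integral_R d omega with d omega = (∂Q/∂x - ∂P/∂y) dx ∧ dy.
  ∂Q/∂x = -1
  ∂P/∂y = 0
  integrand = ∂Q/∂x - ∂P/∂y = -1.
Integrating over R: integral_0^1 integral_0^{1-x} (-1) dy dx = -1/2.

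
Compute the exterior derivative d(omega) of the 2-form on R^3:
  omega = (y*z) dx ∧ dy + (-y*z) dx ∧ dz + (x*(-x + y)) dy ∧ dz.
d(omega) = (-2*x + 2*y + z) dx ∧ dy ∧ dz

For a 2-form omega = sum_{i<j} g_{ij} dx_i ∧ dx_j, the exterior derivative is
  d(omega) = sum_{i<j} d(g_{ij}) ∧ dx_i ∧ dx_j = sum_{i<j, k} (∂g_{ij}/∂x_k) dx_k ∧ dx_i ∧ dx_j.
Expand each term, using dx_k ∧ dx_i ∧ dx_j = sgn(permutation) dx_{(a)} ∧ dx_{(b)} ∧ dx_{(c)} with (a < b < c) sorted:
  d(y*z) includes (∂/∂z)(y*z) dz = (y) dz, which multiplied by dx ∧ dy gives (y) dx ∧ dy ∧ dz
  d(-y*z) includes (∂/∂y)(-y*z) dy = (-z) dy, which multiplied by dx ∧ dz gives (z) dx ∧ dy ∧ dz
  d(x*(-x + y)) includes (∂/∂x)(x*(-x + y)) dx = (-2*x + y) dx, which multiplied by dy ∧ dz gives (-2*x + y) dx ∧ dy ∧ dz
Collecting like 3-forms: d(omega) = (-2*x + 2*y + z) dx ∧ dy ∧ dz.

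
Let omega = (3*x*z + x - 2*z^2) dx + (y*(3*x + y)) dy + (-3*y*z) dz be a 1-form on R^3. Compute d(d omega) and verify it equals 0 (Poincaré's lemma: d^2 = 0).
d(d omega) = 0

Step 1: d omega = sum_{i<j} (∂f_j/∂x_i - ∂f_i/∂x_j) dx_i ∧ dx_j:
  coeff of dx ∧ dy: 3*y
  coeff of dx ∧ dz: -3*x + 4*z
  coeff of dy ∧ dz: -3*z
Step 2: Apply d again to each 2-form coefficient. The only possible 3-form in R^3 is dx ∧ dy ∧ dz, with coefficient
  ∂(coeff of dy∧dz)/∂x - ∂(coeff of dx∧dz)/∂y + ∂(coeff of dx∧dy)/∂z
  = ∂/∂x (-3*z) - ∂/∂y (-3*x + 4*z) + ∂/∂z (3*y).
Each of these terms simplifies to sums of mixed partials that cancel in pairs. The result is 0 (by equality of mixed partials for smooth functions — Schwarz / Clairaut).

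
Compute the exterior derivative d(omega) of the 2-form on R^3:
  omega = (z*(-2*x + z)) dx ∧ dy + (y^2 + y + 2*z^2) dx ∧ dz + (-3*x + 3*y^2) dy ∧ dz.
d(omega) = (-2*x - 2*y + 2*z - 4) dx ∧ dy ∧ dz

For a 2-form omega = sum_{i<j} g_{ij} dx_i ∧ dx_j, the exterior derivative is
  d(omega) = sum_{i<j} d(g_{ij}) ∧ dx_i ∧ dx_j = sum_{i<j, k} (∂g_{ij}/∂x_k) dx_k ∧ dx_i ∧ dx_j.
Expand each term, using dx_k ∧ dx_i ∧ dx_j = sgn(permutation) dx_{(a)} ∧ dx_{(b)} ∧ dx_{(c)} with (a < b < c) sorted:
  d(z*(-2*x + z)) includes (∂/∂z)(z*(-2*x + z)) dz = (-2*x + 2*z) dz, which multiplied by dx ∧ dy gives (-2*x + 2*z) dx ∧ dy ∧ dz
  d(y^2 + y + 2*z^2) includes (∂/∂y)(y^2 + y + 2*z^2) dy = (2*y + 1) dy, which multiplied by dx ∧ dz gives (-2*y - 1) dx ∧ dy ∧ dz
  d(-3*x + 3*y^2) includes (∂/∂x)(-3*x + 3*y^2) dx = (-3) dx, which multiplied by dy ∧ dz gives (-3) dx ∧ dy ∧ dz
Collecting like 3-forms: d(omega) = (-2*x - 2*y + 2*z - 4) dx ∧ dy ∧ dz.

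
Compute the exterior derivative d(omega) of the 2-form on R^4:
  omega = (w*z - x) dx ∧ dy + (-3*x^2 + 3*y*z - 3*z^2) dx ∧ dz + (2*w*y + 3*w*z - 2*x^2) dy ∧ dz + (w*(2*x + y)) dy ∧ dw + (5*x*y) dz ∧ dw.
d(omega) = (w - 4*x - 3*z) dx ∧ dy ∧ dz + (2*w + z) dx ∧ dy ∧ dw + (5*x + 2*y + 3*z) dy ∧ dz ∧ dw + (5*y) dx ∧ dz ∧ dw

For a 2-form omega = sum_{i<j} g_{ij} dx_i ∧ dx_j, the exterior derivative is
  d(omega) = sum_{i<j} d(g_{ij}) ∧ dx_i ∧ dx_j = sum_{i<j, k} (∂g_{ij}/∂x_k) dx_k ∧ dx_i ∧ dx_j.
Expand each term, using dx_k ∧ dx_i ∧ dx_j = sgn(permutation) dx_{(a)} ∧ dx_{(b)} ∧ dx_{(c)} with (a < b < c) sorted:
  d(w*z - x) includes (∂/∂z)(w*z - x) dz = (w) dz, which multiplied by dx ∧ dy gives (w) dx ∧ dy ∧ dz
  d(w*z - x) includes (∂/∂w)(w*z - x) dw = (z) dw, which multiplied by dx ∧ dy gives (z) dx ∧ dy ∧ dw
  d(-3*x^2 + 3*y*z - 3*z^2) includes (∂/∂y)(-3*x^2 + 3*y*z - 3*z^2) dy = (3*z) dy, which multiplied by dx ∧ dz gives (-3*z) dx ∧ dy ∧ dz
  d(2*w*y + 3*w*z - 2*x^2) includes (∂/∂x)(2*w*y + 3*w*z - 2*x^2) dx = (-4*x) dx, which multiplied by dy ∧ dz gives (-4*x) dx ∧ dy ∧ dz
  d(2*w*y + 3*w*z - 2*x^2) includes (∂/∂w)(2*w*y + 3*w*z - 2*x^2) dw = (2*y + 3*z) dw, which multiplied by dy ∧ dz gives (2*y + 3*z) dy ∧ dz ∧ dw
  d(w*(2*x + y)) includes (∂/∂x)(w*(2*x + y)) dx = (2*w) dx, which multiplied by dy ∧ dw gives (2*w) dx ∧ dy ∧ dw
  d(5*x*y) includes (∂/∂x)(5*x*y) dx = (5*y) dx, which multiplied by dz ∧ dw gives (5*y) dx ∧ dz ∧ dw
  d(5*x*y) includes (∂/∂y)(5*x*y) dy = (5*x) dy, which multiplied by dz ∧ dw gives (5*x) dy ∧ dz ∧ dw
Collecting like 3-forms: d(omega) = (w - 4*x - 3*z) dx ∧ dy ∧ dz + (2*w + z) dx ∧ dy ∧ dw + (5*x + 2*y + 3*z) dy ∧ dz ∧ dw + (5*y) dx ∧ dz ∧ dw.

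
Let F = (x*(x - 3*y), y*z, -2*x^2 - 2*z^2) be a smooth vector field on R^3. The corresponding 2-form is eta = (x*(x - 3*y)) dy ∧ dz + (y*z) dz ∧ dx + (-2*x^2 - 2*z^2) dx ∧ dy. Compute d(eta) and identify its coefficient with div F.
d(eta) = (2*x - 3*y - 3*z) dx ∧ dy ∧ dz; div F = 2*x - 3*y - 3*z

For a 2-form in R^3 of the form above, applying d gives a 3-form with coefficient ∂P/∂x + ∂Q/∂y + ∂R/∂z:
  ∂P/∂x = 2*x - 3*y
  ∂Q/∂y = z
  ∂R/∂z = -4*z
Sum = 2*x - 3*y - 3*z, which is exactly div F.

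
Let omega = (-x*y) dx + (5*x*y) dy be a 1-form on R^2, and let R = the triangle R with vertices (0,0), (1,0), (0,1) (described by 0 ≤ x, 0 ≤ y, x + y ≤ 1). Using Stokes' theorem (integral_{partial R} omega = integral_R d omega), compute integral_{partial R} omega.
integral_(partial R) omega = 1

Stokes: integral_partial_R omega = integral_R d omega with d omega = (∂Q/∂x - ∂P/∂y) dx ∧ dy.
  ∂Q/∂x = 5*y
  ∂P/∂y = -x
  integrand = ∂Q/∂x - ∂P/∂y = x + 5*y.
Integrating over R: integral_0^1 integral_0^{1-x} (x + 5*y) dy dx = 1.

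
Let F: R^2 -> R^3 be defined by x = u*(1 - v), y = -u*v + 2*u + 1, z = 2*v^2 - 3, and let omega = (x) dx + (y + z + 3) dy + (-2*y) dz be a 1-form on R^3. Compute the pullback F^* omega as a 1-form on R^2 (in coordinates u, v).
F^* omega = (2*u*v^2 - 6*u*v + 5*u - 2*v^3 + 4*v^2 - v + 2) du + (2*u^2*v - 3*u^2 + 6*u*v^2 - 16*u*v - u - 8*v) dv

Using F^*(f dg) = (f ∘ F) d(g ∘ F), substitute each coordinate x_i by F_i(u, v) in f_i, and replace dx_i by d F_i = (∂F_i/∂u) du + (∂F_i/∂v) dv.
  For the x component: f_1(F) = u*(1 - v); d F_1 = (1 - v) du + (-u) dv
  For the y component: f_2(F) = -u*v + 2*u + 2*v^2 + 1; d F_2 = (2 - v) du + (-u) dv
  For the z component: f_3(F) = 2*u*v - 4*u - 2; d F_3 = (0) du + (4*v) dv
Combining and collecting du, dv coefficients:
  coeff of du: 2*u*v^2 - 6*u*v + 5*u - 2*v^3 + 4*v^2 - v + 2
  coeff of dv: 2*u^2*v - 3*u^2 + 6*u*v^2 - 16*u*v - u - 8*v
F^* omega = (2*u*v^2 - 6*u*v + 5*u - 2*v^3 + 4*v^2 - v + 2) du + (2*u^2*v - 3*u^2 + 6*u*v^2 - 16*u*v - u - 8*v) dv.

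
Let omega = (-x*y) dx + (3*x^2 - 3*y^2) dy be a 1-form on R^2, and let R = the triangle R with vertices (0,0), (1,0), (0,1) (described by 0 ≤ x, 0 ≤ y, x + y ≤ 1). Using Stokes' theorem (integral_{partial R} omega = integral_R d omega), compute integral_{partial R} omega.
integral_(partial R) omega = 7/6

Stokes: integral_partial_R omega = integral_R d omega with d omega = (∂Q/∂x - ∂P/∂y) dx ∧ dy.
  ∂Q/∂x = 6*x
  ∂P/∂y = -x
  integrand = ∂Q/∂x - ∂P/∂y = 7*x.
Integrating over R: integral_0^1 integral_0^{1-x} (7*x) dy dx = 7/6.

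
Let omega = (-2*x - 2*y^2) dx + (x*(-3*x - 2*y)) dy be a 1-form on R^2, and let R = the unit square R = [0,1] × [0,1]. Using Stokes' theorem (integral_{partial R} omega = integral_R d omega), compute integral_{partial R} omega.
integral_(partial R) omega = -2

Stokes: integral_partial_R omega = integral_R d omega with d omega = (∂Q/∂x - ∂P/∂y) dx ∧ dy.
  ∂Q/∂x = -6*x - 2*y
  ∂P/∂y = -4*y
  integrand = ∂Q/∂x - ∂P/∂y = -6*x + 2*y.
Integrating over R: integral_0^1 integral_0^1 (-6*x + 2*y) dx dy = -2.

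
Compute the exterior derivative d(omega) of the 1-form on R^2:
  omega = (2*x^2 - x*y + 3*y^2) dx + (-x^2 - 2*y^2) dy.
d(omega) = (-x - 6*y) dx ∧ dy

For a 1-form omega = sum_i f_i dx_i, the exterior derivative is
  d(omega) = sum_{i < j} (∂f_j/∂x_i - ∂f_i/∂x_j) dx_i ∧ dx_j.
  coefficient of dx ∧ dy: ∂f_2/∂x - ∂f_1/∂y = ∂(-x^2 - 2*y^2)/∂x - ∂(2*x^2 - x*y + 3*y^2)/∂y = -x - 6*y
Assembling: d(omega) = (-x - 6*y) dx ∧ dy.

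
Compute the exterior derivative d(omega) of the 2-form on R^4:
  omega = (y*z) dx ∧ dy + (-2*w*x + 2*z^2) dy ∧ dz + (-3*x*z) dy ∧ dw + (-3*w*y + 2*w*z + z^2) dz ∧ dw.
d(omega) = (-2*w + y) dx ∧ dy ∧ dz + (-3*w + x) dy ∧ dz ∧ dw + (-3*z) dx ∧ dy ∧ dw

For a 2-form omega = sum_{i<j} g_{ij} dx_i ∧ dx_j, the exterior derivative is
  d(omega) = sum_{i<j} d(g_{ij}) ∧ dx_i ∧ dx_j = sum_{i<j, k} (∂g_{ij}/∂x_k) dx_k ∧ dx_i ∧ dx_j.
Expand each term, using dx_k ∧ dx_i ∧ dx_j = sgn(permutation) dx_{(a)} ∧ dx_{(b)} ∧ dx_{(c)} with (a < b < c) sorted:
  d(y*z) includes (∂/∂z)(y*z) dz = (y) dz, which multiplied by dx ∧ dy gives (y) dx ∧ dy ∧ dz
  d(-2*w*x + 2*z^2) includes (∂/∂x)(-2*w*x + 2*z^2) dx = (-2*w) dx, which multiplied by dy ∧ dz gives (-2*w) dx ∧ dy ∧ dz
  d(-2*w*x + 2*z^2) includes (∂/∂w)(-2*w*x + 2*z^2) dw = (-2*x) dw, which multiplied by dy ∧ dz gives (-2*x) dy ∧ dz ∧ dw
  d(-3*x*z) includes (∂/∂x)(-3*x*z) dx = (-3*z) dx, which multiplied by dy ∧ dw gives (-3*z) dx ∧ dy ∧ dw
  d(-3*x*z) includes (∂/∂z)(-3*x*z) dz = (-3*x) dz, which multiplied by dy ∧ dw gives (3*x) dy ∧ dz ∧ dw
  d(-3*w*y + 2*w*z + z^2) includes (∂/∂y)(-3*w*y + 2*w*z + z^2) dy = (-3*w) dy, which multiplied by dz ∧ dw gives (-3*w) dy ∧ dz ∧ dw
Collecting like 3-forms: d(omega) = (-2*w + y) dx ∧ dy ∧ dz + (-3*w + x) dy ∧ dz ∧ dw + (-3*z) dx ∧ dy ∧ dw.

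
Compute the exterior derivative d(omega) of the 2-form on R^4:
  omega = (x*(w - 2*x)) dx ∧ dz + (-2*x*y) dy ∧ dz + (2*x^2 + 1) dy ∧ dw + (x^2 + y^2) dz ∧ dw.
d(omega) = (3*x) dx ∧ dz ∧ dw + (-2*y) dx ∧ dy ∧ dz + (4*x) dx ∧ dy ∧ dw + (2*y) dy ∧ dz ∧ dw

For a 2-form omega = sum_{i<j} g_{ij} dx_i ∧ dx_j, the exterior derivative is
  d(omega) = sum_{i<j} d(g_{ij}) ∧ dx_i ∧ dx_j = sum_{i<j, k} (∂g_{ij}/∂x_k) dx_k ∧ dx_i ∧ dx_j.
Expand each term, using dx_k ∧ dx_i ∧ dx_j = sgn(permutation) dx_{(a)} ∧ dx_{(b)} ∧ dx_{(c)} with (a < b < c) sorted:
  d(x*(w - 2*x)) includes (∂/∂w)(x*(w - 2*x)) dw = (x) dw, which multiplied by dx ∧ dz gives (x) dx ∧ dz ∧ dw
  d(-2*x*y) includes (∂/∂x)(-2*x*y) dx = (-2*y) dx, which multiplied by dy ∧ dz gives (-2*y) dx ∧ dy ∧ dz
  d(2*x^2 + 1) includes (∂/∂x)(2*x^2 + 1) dx = (4*x) dx, which multiplied by dy ∧ dw gives (4*x) dx ∧ dy ∧ dw
  d(x^2 + y^2) includes (∂/∂x)(x^2 + y^2) dx = (2*x) dx, which multiplied by dz ∧ dw gives (2*x) dx ∧ dz ∧ dw
  d(x^2 + y^2) includes (∂/∂y)(x^2 + y^2) dy = (2*y) dy, which multiplied by dz ∧ dw gives (2*y) dy ∧ dz ∧ dw
Collecting like 3-forms: d(omega) = (3*x) dx ∧ dz ∧ dw + (-2*y) dx ∧ dy ∧ dz + (4*x) dx ∧ dy ∧ dw + (2*y) dy ∧ dz ∧ dw.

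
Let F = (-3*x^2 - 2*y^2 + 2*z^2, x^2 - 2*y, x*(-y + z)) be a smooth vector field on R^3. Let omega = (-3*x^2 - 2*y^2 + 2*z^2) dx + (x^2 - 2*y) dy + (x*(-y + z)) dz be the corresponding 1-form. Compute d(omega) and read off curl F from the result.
d(omega) = (-x) dy ∧ dz + (y + 3*z) dz ∧ dx + (2*x + 4*y) dx ∧ dy; curl F = (-x, y + 3*z, 2*x + 4*y)

d omega = sum_{i<j} (∂f_j/∂x_i - ∂f_i/∂x_j) dx_i ∧ dx_j. Under the identification (dy ∧ dz, dz ∧ dx, dx ∧ dy) ↔ (e_x, e_y, e_z), the coefficients are exactly the components of curl F. Compute:
  ∂R/∂y - ∂Q/∂z = (-x) - (0) = -x
  ∂P/∂z - ∂R/∂x = (4*z) - (-y + z) = y + 3*z
  ∂Q/∂x - ∂P/∂y = (2*x) - (-4*y) = 2*x + 4*y.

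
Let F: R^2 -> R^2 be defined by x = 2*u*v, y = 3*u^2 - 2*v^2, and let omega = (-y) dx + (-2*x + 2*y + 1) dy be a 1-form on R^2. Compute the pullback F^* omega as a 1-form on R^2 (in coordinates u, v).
F^* omega = (36*u^3 - 30*u^2*v - 24*u*v^2 + 6*u + 4*v^3) du + (-6*u^3 - 24*u^2*v + 20*u*v^2 + 16*v^3 - 4*v) dv

Using F^*(f dg) = (f ∘ F) d(g ∘ F), substitute each coordinate x_i by F_i(u, v) in f_i, and replace dx_i by d F_i = (∂F_i/∂u) du + (∂F_i/∂v) dv.
  For the x component: f_1(F) = -3*u^2 + 2*v^2; d F_1 = (2*v) du + (2*u) dv
  For the y component: f_2(F) = 6*u^2 - 4*u*v - 4*v^2 + 1; d F_2 = (6*u) du + (-4*v) dv
Combining and collecting du, dv coefficients:
  coeff of du: 36*u^3 - 30*u^2*v - 24*u*v^2 + 6*u + 4*v^3
  coeff of dv: -6*u^3 - 24*u^2*v + 20*u*v^2 + 16*v^3 - 4*v
F^* omega = (36*u^3 - 30*u^2*v - 24*u*v^2 + 6*u + 4*v^3) du + (-6*u^3 - 24*u^2*v + 20*u*v^2 + 16*v^3 - 4*v) dv.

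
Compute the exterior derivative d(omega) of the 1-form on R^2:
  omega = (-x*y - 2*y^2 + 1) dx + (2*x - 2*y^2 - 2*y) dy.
d(omega) = (x + 4*y + 2) dx ∧ dy

For a 1-form omega = sum_i f_i dx_i, the exterior derivative is
  d(omega) = sum_{i < j} (∂f_j/∂x_i - ∂f_i/∂x_j) dx_i ∧ dx_j.
  coefficient of dx ∧ dy: ∂f_2/∂x - ∂f_1/∂y = ∂(2*x - 2*y^2 - 2*y)/∂x - ∂(-x*y - 2*y^2 + 1)/∂y = x + 4*y + 2
Assembling: d(omega) = (x + 4*y + 2) dx ∧ dy.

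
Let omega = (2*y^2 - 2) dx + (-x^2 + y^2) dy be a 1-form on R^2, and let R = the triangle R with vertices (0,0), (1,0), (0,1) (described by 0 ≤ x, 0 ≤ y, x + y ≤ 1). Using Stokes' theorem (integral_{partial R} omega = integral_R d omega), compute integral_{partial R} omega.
integral_(partial R) omega = -1

Stokes: integral_partial_R omega = integral_R d omega with d omega = (∂Q/∂x - ∂P/∂y) dx ∧ dy.
  ∂Q/∂x = -2*x
  ∂P/∂y = 4*y
  integrand = ∂Q/∂x - ∂P/∂y = -2*x - 4*y.
Integrating over R: integral_0^1 integral_0^{1-x} (-2*x - 4*y) dy dx = -1.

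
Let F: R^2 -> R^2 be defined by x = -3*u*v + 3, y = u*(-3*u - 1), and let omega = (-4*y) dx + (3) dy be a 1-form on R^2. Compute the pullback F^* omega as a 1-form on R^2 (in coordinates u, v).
F^* omega = (-36*u^2*v - 12*u*v - 18*u - 3) du + (u^2*(-36*u - 12)) dv

Using F^*(f dg) = (f ∘ F) d(g ∘ F), substitute each coordinate x_i by F_i(u, v) in f_i, and replace dx_i by d F_i = (∂F_i/∂u) du + (∂F_i/∂v) dv.
  For the x component: f_1(F) = 4*u*(3*u + 1); d F_1 = (-3*v) du + (-3*u) dv
  For the y component: f_2(F) = 3; d F_2 = (-6*u - 1) du + (0) dv
Combining and collecting du, dv coefficients:
  coeff of du: -36*u^2*v - 12*u*v - 18*u - 3
  coeff of dv: u^2*(-36*u - 12)
F^* omega = (-36*u^2*v - 12*u*v - 18*u - 3) du + (u^2*(-36*u - 12)) dv.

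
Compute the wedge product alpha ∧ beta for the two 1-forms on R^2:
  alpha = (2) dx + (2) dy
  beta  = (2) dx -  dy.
alpha ∧ beta = (-6) dx ∧ dy

Distribute the wedge, using dx_i ∧ dx_j = -dx_j ∧ dx_i and dx_i ∧ dx_i = 0. For each pair (i, j) with i < j, the coefficient of dx_i ∧ dx_j in alpha ∧ beta is (alpha_i * beta_j - alpha_j * beta_i). Collecting: alpha ∧ beta = (-6) dx ∧ dy.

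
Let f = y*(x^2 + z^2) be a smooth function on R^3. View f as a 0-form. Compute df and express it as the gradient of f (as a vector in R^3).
df = (2*x*y) dx + (x^2 + z^2) dy + (2*y*z) dz; grad f = (2*x*y, x^2 + z^2, 2*y*z)

For a 0-form f, d f = (∂f/∂x) dx + (∂f/∂y) dy + (∂f/∂z) dz. The components of the vector representation are exactly the entries of grad f in Cartesian coordinates:
  ∂f/∂x = 2*x*y
  ∂f/∂y = x^2 + z^2
  ∂f/∂z = 2*y*z.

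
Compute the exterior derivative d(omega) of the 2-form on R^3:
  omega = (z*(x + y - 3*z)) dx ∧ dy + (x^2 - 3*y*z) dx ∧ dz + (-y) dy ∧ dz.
d(omega) = (x + y - 3*z) dx ∧ dy ∧ dz

For a 2-form omega = sum_{i<j} g_{ij} dx_i ∧ dx_j, the exterior derivative is
  d(omega) = sum_{i<j} d(g_{ij}) ∧ dx_i ∧ dx_j = sum_{i<j, k} (∂g_{ij}/∂x_k) dx_k ∧ dx_i ∧ dx_j.
Expand each term, using dx_k ∧ dx_i ∧ dx_j = sgn(permutation) dx_{(a)} ∧ dx_{(b)} ∧ dx_{(c)} with (a < b < c) sorted:
  d(z*(x + y - 3*z)) includes (∂/∂z)(z*(x + y - 3*z)) dz = (x + y - 6*z) dz, which multiplied by dx ∧ dy gives (x + y - 6*z) dx ∧ dy ∧ dz
  d(x^2 - 3*y*z) includes (∂/∂y)(x^2 - 3*y*z) dy = (-3*z) dy, which multiplied by dx ∧ dz gives (3*z) dx ∧ dy ∧ dz
Collecting like 3-forms: d(omega) = (x + y - 3*z) dx ∧ dy ∧ dz.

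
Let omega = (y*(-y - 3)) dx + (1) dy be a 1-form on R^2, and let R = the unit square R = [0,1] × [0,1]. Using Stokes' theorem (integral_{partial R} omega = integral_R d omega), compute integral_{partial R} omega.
integral_(partial R) omega = 4

Stokes: integral_partial_R omega = integral_R d omega with d omega = (∂Q/∂x - ∂P/∂y) dx ∧ dy.
  ∂Q/∂x = 0
  ∂P/∂y = -2*y - 3
  integrand = ∂Q/∂x - ∂P/∂y = 2*y + 3.
Integrating over R: integral_0^1 integral_0^1 (2*y + 3) dx dy = 4.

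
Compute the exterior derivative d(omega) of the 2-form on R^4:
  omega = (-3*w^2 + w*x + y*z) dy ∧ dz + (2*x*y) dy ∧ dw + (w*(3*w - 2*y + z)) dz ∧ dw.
d(omega) = (w) dx ∧ dy ∧ dz + (-8*w + x) dy ∧ dz ∧ dw + (2*y) dx ∧ dy ∧ dw

For a 2-form omega = sum_{i<j} g_{ij} dx_i ∧ dx_j, the exterior derivative is
  d(omega) = sum_{i<j} d(g_{ij}) ∧ dx_i ∧ dx_j = sum_{i<j, k} (∂g_{ij}/∂x_k) dx_k ∧ dx_i ∧ dx_j.
Expand each term, using dx_k ∧ dx_i ∧ dx_j = sgn(permutation) dx_{(a)} ∧ dx_{(b)} ∧ dx_{(c)} with (a < b < c) sorted:
  d(-3*w^2 + w*x + y*z) includes (∂/∂x)(-3*w^2 + w*x + y*z) dx = (w) dx, which multiplied by dy ∧ dz gives (w) dx ∧ dy ∧ dz
  d(-3*w^2 + w*x + y*z) includes (∂/∂w)(-3*w^2 + w*x + y*z) dw = (-6*w + x) dw, which multiplied by dy ∧ dz gives (-6*w + x) dy ∧ dz ∧ dw
  d(2*x*y) includes (∂/∂x)(2*x*y) dx = (2*y) dx, which multiplied by dy ∧ dw gives (2*y) dx ∧ dy ∧ dw
  d(w*(3*w - 2*y + z)) includes (∂/∂y)(w*(3*w - 2*y + z)) dy = (-2*w) dy, which multiplied by dz ∧ dw gives (-2*w) dy ∧ dz ∧ dw
Collecting like 3-forms: d(omega) = (w) dx ∧ dy ∧ dz + (-8*w + x) dy ∧ dz ∧ dw + (2*y) dx ∧ dy ∧ dw.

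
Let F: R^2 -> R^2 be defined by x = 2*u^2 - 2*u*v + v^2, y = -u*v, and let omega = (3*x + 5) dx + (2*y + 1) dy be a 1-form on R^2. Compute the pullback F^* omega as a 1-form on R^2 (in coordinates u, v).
F^* omega = (24*u^3 - 36*u^2*v + 26*u*v^2 + 20*u - 6*v^3 - 11*v) du + (-12*u^3 + 26*u^2*v - 18*u*v^2 - 11*u + 6*v^3 + 10*v) dv

Using F^*(f dg) = (f ∘ F) d(g ∘ F), substitute each coordinate x_i by F_i(u, v) in f_i, and replace dx_i by d F_i = (∂F_i/∂u) du + (∂F_i/∂v) dv.
  For the x component: f_1(F) = 6*u^2 - 6*u*v + 3*v^2 + 5; d F_1 = (4*u - 2*v) du + (-2*u + 2*v) dv
  For the y component: f_2(F) = -2*u*v + 1; d F_2 = (-v) du + (-u) dv
Combining and collecting du, dv coefficients:
  coeff of du: 24*u^3 - 36*u^2*v + 26*u*v^2 + 20*u - 6*v^3 - 11*v
  coeff of dv: -12*u^3 + 26*u^2*v - 18*u*v^2 - 11*u + 6*v^3 + 10*v
F^* omega = (24*u^3 - 36*u^2*v + 26*u*v^2 + 20*u - 6*v^3 - 11*v) du + (-12*u^3 + 26*u^2*v - 18*u*v^2 - 11*u + 6*v^3 + 10*v) dv.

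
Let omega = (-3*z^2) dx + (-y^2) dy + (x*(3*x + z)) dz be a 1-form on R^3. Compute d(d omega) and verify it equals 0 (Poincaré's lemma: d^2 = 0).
d(d omega) = 0

Step 1: d omega = sum_{i<j} (∂f_j/∂x_i - ∂f_i/∂x_j) dx_i ∧ dx_j:
  coeff of dx ∧ dy: 0
  coeff of dx ∧ dz: 6*x + 7*z
  coeff of dy ∧ dz: 0
Step 2: Apply d again to each 2-form coefficient. The only possible 3-form in R^3 is dx ∧ dy ∧ dz, with coefficient
  ∂(coeff of dy∧dz)/∂x - ∂(coeff of dx∧dz)/∂y + ∂(coeff of dx∧dy)/∂z
  = ∂/∂x (0) - ∂/∂y (6*x + 7*z) + ∂/∂z (0).
Each of these terms simplifies to sums of mixed partials that cancel in pairs. The result is 0 (by equality of mixed partials for smooth functions — Schwarz / Clairaut).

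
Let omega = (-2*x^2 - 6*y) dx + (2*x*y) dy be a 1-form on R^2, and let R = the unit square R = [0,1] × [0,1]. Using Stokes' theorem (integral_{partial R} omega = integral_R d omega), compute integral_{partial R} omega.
integral_(partial R) omega = 7

Stokes: integral_partial_R omega = integral_R d omega with d omega = (∂Q/∂x - ∂P/∂y) dx ∧ dy.
  ∂Q/∂x = 2*y
  ∂P/∂y = -6
  integrand = ∂Q/∂x - ∂P/∂y = 2*y + 6.
Integrating over R: integral_0^1 integral_0^1 (2*y + 6) dx dy = 7.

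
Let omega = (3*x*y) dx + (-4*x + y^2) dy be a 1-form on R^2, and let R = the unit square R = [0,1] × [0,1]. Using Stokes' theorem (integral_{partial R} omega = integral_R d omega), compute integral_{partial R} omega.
integral_(partial R) omega = -11/2

Stokes: integral_partial_R omega = integral_R d omega with d omega = (∂Q/∂x - ∂P/∂y) dx ∧ dy.
  ∂Q/∂x = -4
  ∂P/∂y = 3*x
  integrand = ∂Q/∂x - ∂P/∂y = -3*x - 4.
Integrating over R: integral_0^1 integral_0^1 (-3*x - 4) dx dy = -11/2.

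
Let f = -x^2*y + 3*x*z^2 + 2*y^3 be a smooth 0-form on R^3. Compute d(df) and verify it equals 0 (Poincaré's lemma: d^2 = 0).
d(df) = 0

Step 1: df = sum_i (∂f/∂x_i) dx_i = (-2*x*y + 3*z^2) dx + (-x^2 + 6*y^2) dy + (6*x*z) dz.
Step 2: Apply d again. Using the 1-form formula, the coefficient of dx ∧ dy in d(df) is ∂^2 f/∂x ∂y - ∂^2 f/∂y ∂x = (-2*x) - (-2*x) = 0 (equality of mixed partials for smooth f).
Similarly for dx ∧ dz and dy ∧ dz — all coefficients vanish. So d(df) = 0.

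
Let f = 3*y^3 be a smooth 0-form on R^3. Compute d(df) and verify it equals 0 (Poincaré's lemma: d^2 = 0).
d(df) = 0

Step 1: df = sum_i (∂f/∂x_i) dx_i = (0) dx + (9*y^2) dy + (0) dz.
Step 2: Apply d again. Using the 1-form formula, the coefficient of dx ∧ dy in d(df) is ∂^2 f/∂x ∂y - ∂^2 f/∂y ∂x = (0) - (0) = 0 (equality of mixed partials for smooth f).
Similarly for dx ∧ dz and dy ∧ dz — all coefficients vanish. So d(df) = 0.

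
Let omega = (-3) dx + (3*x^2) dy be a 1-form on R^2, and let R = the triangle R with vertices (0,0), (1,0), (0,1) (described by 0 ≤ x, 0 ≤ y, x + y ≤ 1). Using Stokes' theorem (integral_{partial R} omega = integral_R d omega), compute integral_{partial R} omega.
integral_(partial R) omega = 1

Stokes: integral_partial_R omega = integral_R d omega with d omega = (∂Q/∂x - ∂P/∂y) dx ∧ dy.
  ∂Q/∂x = 6*x
  ∂P/∂y = 0
  integrand = ∂Q/∂x - ∂P/∂y = 6*x.
Integrating over R: integral_0^1 integral_0^{1-x} (6*x) dy dx = 1.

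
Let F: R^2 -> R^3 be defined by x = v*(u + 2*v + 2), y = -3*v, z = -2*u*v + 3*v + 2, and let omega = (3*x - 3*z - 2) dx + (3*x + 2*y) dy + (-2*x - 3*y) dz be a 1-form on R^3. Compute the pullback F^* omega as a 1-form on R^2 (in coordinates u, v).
F^* omega = (v*(13*u*v + 14*v^2 - 13*v - 8)) du + (13*u^2*v + 50*u*v^2 - 10*u*v - 8*u + 24*v^3 - 30*v^2 - 23*v - 16) dv

Using F^*(f dg) = (f ∘ F) d(g ∘ F), substitute each coordinate x_i by F_i(u, v) in f_i, and replace dx_i by d F_i = (∂F_i/∂u) du + (∂F_i/∂v) dv.
  For the x component: f_1(F) = 9*u*v + 6*v^2 - 3*v - 8; d F_1 = (v) du + (u + 4*v + 2) dv
  For the y component: f_2(F) = 3*v*(u + 2*v); d F_2 = (0) du + (-3) dv
  For the z component: f_3(F) = v*(-2*u - 4*v + 5); d F_3 = (-2*v) du + (3 - 2*u) dv
Combining and collecting du, dv coefficients:
  coeff of du: v*(13*u*v + 14*v^2 - 13*v - 8)
  coeff of dv: 13*u^2*v + 50*u*v^2 - 10*u*v - 8*u + 24*v^3 - 30*v^2 - 23*v - 16
F^* omega = (v*(13*u*v + 14*v^2 - 13*v - 8)) du + (13*u^2*v + 50*u*v^2 - 10*u*v - 8*u + 24*v^3 - 30*v^2 - 23*v - 16) dv.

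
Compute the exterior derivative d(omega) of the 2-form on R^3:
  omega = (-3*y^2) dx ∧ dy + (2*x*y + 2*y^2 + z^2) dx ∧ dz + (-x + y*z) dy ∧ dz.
d(omega) = (-2*x - 4*y - 1) dx ∧ dy ∧ dz

For a 2-form omega = sum_{i<j} g_{ij} dx_i ∧ dx_j, the exterior derivative is
  d(omega) = sum_{i<j} d(g_{ij}) ∧ dx_i ∧ dx_j = sum_{i<j, k} (∂g_{ij}/∂x_k) dx_k ∧ dx_i ∧ dx_j.
Expand each term, using dx_k ∧ dx_i ∧ dx_j = sgn(permutation) dx_{(a)} ∧ dx_{(b)} ∧ dx_{(c)} with (a < b < c) sorted:
  d(2*x*y + 2*y^2 + z^2) includes (∂/∂y)(2*x*y + 2*y^2 + z^2) dy = (2*x + 4*y) dy, which multiplied by dx ∧ dz gives (-2*x - 4*y) dx ∧ dy ∧ dz
  d(-x + y*z) includes (∂/∂x)(-x + y*z) dx = (-1) dx, which multiplied by dy ∧ dz gives (-1) dx ∧ dy ∧ dz
Collecting like 3-forms: d(omega) = (-2*x - 4*y - 1) dx ∧ dy ∧ dz.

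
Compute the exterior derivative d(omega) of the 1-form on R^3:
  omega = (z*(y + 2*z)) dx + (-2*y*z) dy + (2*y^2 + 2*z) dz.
d(omega) = (-z) dx ∧ dy + (-y - 4*z) dx ∧ dz + (6*y) dy ∧ dz

For a 1-form omega = sum_i f_i dx_i, the exterior derivative is
  d(omega) = sum_{i < j} (∂f_j/∂x_i - ∂f_i/∂x_j) dx_i ∧ dx_j.
  coefficient of dx ∧ dy: ∂f_2/∂x - ∂f_1/∂y = ∂(-2*y*z)/∂x - ∂(z*(y + 2*z))/∂y = -z
  coefficient of dx ∧ dz: ∂f_3/∂x - ∂f_1/∂z = ∂(2*y^2 + 2*z)/∂x - ∂(z*(y + 2*z))/∂z = -y - 4*z
  coefficient of dy ∧ dz: ∂f_3/∂y - ∂f_2/∂z = ∂(2*y^2 + 2*z)/∂y - ∂(-2*y*z)/∂z = 6*y
Assembling: d(omega) = (-z) dx ∧ dy + (-y - 4*z) dx ∧ dz + (6*y) dy ∧ dz.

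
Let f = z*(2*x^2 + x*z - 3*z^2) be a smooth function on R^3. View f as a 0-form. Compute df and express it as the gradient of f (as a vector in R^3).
df = (z*(4*x + z)) dx + (0) dy + (2*x^2 + 2*x*z - 9*z^2) dz; grad f = (z*(4*x + z), 0, 2*x^2 + 2*x*z - 9*z^2)

For a 0-form f, d f = (∂f/∂x) dx + (∂f/∂y) dy + (∂f/∂z) dz. The components of the vector representation are exactly the entries of grad f in Cartesian coordinates:
  ∂f/∂x = z*(4*x + z)
  ∂f/∂y = 0
  ∂f/∂z = 2*x^2 + 2*x*z - 9*z^2.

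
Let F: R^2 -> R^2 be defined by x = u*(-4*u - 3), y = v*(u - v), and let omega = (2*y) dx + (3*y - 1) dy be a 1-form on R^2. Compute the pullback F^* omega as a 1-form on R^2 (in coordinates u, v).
F^* omega = (v*(-16*u^2 + 19*u*v - 6*u - 3*v^2 + 6*v - 1)) du + (3*u^2*v - 9*u*v^2 - u + 6*v^3 + 2*v) dv

Using F^*(f dg) = (f ∘ F) d(g ∘ F), substitute each coordinate x_i by F_i(u, v) in f_i, and replace dx_i by d F_i = (∂F_i/∂u) du + (∂F_i/∂v) dv.
  For the x component: f_1(F) = 2*v*(u - v); d F_1 = (-8*u - 3) du + (0) dv
  For the y component: f_2(F) = 3*u*v - 3*v^2 - 1; d F_2 = (v) du + (u - 2*v) dv
Combining and collecting du, dv coefficients:
  coeff of du: v*(-16*u^2 + 19*u*v - 6*u - 3*v^2 + 6*v - 1)
  coeff of dv: 3*u^2*v - 9*u*v^2 - u + 6*v^3 + 2*v
F^* omega = (v*(-16*u^2 + 19*u*v - 6*u - 3*v^2 + 6*v - 1)) du + (3*u^2*v - 9*u*v^2 - u + 6*v^3 + 2*v) dv.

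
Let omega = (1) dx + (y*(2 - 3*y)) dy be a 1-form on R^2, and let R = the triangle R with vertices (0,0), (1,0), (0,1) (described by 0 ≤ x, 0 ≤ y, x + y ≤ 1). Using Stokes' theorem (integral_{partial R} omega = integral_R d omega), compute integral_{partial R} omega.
integral_(partial R) omega = 0

Stokes: integral_partial_R omega = integral_R d omega with d omega = (∂Q/∂x - ∂P/∂y) dx ∧ dy.
  ∂Q/∂x = 0
  ∂P/∂y = 0
  integrand = ∂Q/∂x - ∂P/∂y = 0.
Integrating over R: integral_0^1 integral_0^{1-x} (0) dy dx = 0.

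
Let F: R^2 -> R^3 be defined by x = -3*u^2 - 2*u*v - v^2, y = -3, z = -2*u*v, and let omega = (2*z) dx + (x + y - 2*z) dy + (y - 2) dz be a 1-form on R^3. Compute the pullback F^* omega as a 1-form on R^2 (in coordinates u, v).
F^* omega = (2*v*(12*u^2 + 4*u*v + 5)) du + (2*u*(4*u*v + 4*v^2 + 5)) dv

Using F^*(f dg) = (f ∘ F) d(g ∘ F), substitute each coordinate x_i by F_i(u, v) in f_i, and replace dx_i by d F_i = (∂F_i/∂u) du + (∂F_i/∂v) dv.
  For the x component: f_1(F) = -4*u*v; d F_1 = (-6*u - 2*v) du + (-2*u - 2*v) dv
  For the y component: f_2(F) = -3*u^2 + 2*u*v - v^2 - 3; d F_2 = (0) du + (0) dv
  For the z component: f_3(F) = -5; d F_3 = (-2*v) du + (-2*u) dv
Combining and collecting du, dv coefficients:
  coeff of du: 2*v*(12*u^2 + 4*u*v + 5)
  coeff of dv: 2*u*(4*u*v + 4*v^2 + 5)
F^* omega = (2*v*(12*u^2 + 4*u*v + 5)) du + (2*u*(4*u*v + 4*v^2 + 5)) dv.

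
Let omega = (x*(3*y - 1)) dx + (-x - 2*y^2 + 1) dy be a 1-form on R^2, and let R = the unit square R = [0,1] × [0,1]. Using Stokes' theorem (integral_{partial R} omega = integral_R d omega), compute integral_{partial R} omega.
integral_(partial R) omega = -5/2

Stokes: integral_partial_R omega = integral_R d omega with d omega = (∂Q/∂x - ∂P/∂y) dx ∧ dy.
  ∂Q/∂x = -1
  ∂P/∂y = 3*x
  integrand = ∂Q/∂x - ∂P/∂y = -3*x - 1.
Integrating over R: integral_0^1 integral_0^1 (-3*x - 1) dx dy = -5/2.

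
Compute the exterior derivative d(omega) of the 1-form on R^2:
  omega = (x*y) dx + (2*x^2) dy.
d(omega) = (3*x) dx ∧ dy

For a 1-form omega = sum_i f_i dx_i, the exterior derivative is
  d(omega) = sum_{i < j} (∂f_j/∂x_i - ∂f_i/∂x_j) dx_i ∧ dx_j.
  coefficient of dx ∧ dy: ∂f_2/∂x - ∂f_1/∂y = ∂(2*x^2)/∂x - ∂(x*y)/∂y = 3*x
Assembling: d(omega) = (3*x) dx ∧ dy.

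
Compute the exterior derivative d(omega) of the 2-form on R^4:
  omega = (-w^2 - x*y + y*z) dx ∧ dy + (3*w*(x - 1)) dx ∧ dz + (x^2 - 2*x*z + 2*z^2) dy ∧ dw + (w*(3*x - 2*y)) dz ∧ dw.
d(omega) = (y) dx ∧ dy ∧ dz + (-2*w + 2*x - 2*z) dx ∧ dy ∧ dw + (3*w + 3*x - 3) dx ∧ dz ∧ dw + (-2*w + 2*x - 4*z) dy ∧ dz ∧ dw

For a 2-form omega = sum_{i<j} g_{ij} dx_i ∧ dx_j, the exterior derivative is
  d(omega) = sum_{i<j} d(g_{ij}) ∧ dx_i ∧ dx_j = sum_{i<j, k} (∂g_{ij}/∂x_k) dx_k ∧ dx_i ∧ dx_j.
Expand each term, using dx_k ∧ dx_i ∧ dx_j = sgn(permutation) dx_{(a)} ∧ dx_{(b)} ∧ dx_{(c)} with (a < b < c) sorted:
  d(-w^2 - x*y + y*z) includes (∂/∂z)(-w^2 - x*y + y*z) dz = (y) dz, which multiplied by dx ∧ dy gives (y) dx ∧ dy ∧ dz
  d(-w^2 - x*y + y*z) includes (∂/∂w)(-w^2 - x*y + y*z) dw = (-2*w) dw, which multiplied by dx ∧ dy gives (-2*w) dx ∧ dy ∧ dw
  d(3*w*(x - 1)) includes (∂/∂w)(3*w*(x - 1)) dw = (3*x - 3) dw, which multiplied by dx ∧ dz gives (3*x - 3) dx ∧ dz ∧ dw
  d(x^2 - 2*x*z + 2*z^2) includes (∂/∂x)(x^2 - 2*x*z + 2*z^2) dx = (2*x - 2*z) dx, which multiplied by dy ∧ dw gives (2*x - 2*z) dx ∧ dy ∧ dw
  d(x^2 - 2*x*z + 2*z^2) includes (∂/∂z)(x^2 - 2*x*z + 2*z^2) dz = (-2*x + 4*z) dz, which multiplied by dy ∧ dw gives (2*x - 4*z) dy ∧ dz ∧ dw
  d(w*(3*x - 2*y)) includes (∂/∂x)(w*(3*x - 2*y)) dx = (3*w) dx, which multiplied by dz ∧ dw gives (3*w) dx ∧ dz ∧ dw
  d(w*(3*x - 2*y)) includes (∂/∂y)(w*(3*x - 2*y)) dy = (-2*w) dy, which multiplied by dz ∧ dw gives (-2*w) dy ∧ dz ∧ dw
Collecting like 3-forms: d(omega) = (y) dx ∧ dy ∧ dz + (-2*w + 2*x - 2*z) dx ∧ dy ∧ dw + (3*w + 3*x - 3) dx ∧ dz ∧ dw + (-2*w + 2*x - 4*z) dy ∧ dz ∧ dw.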